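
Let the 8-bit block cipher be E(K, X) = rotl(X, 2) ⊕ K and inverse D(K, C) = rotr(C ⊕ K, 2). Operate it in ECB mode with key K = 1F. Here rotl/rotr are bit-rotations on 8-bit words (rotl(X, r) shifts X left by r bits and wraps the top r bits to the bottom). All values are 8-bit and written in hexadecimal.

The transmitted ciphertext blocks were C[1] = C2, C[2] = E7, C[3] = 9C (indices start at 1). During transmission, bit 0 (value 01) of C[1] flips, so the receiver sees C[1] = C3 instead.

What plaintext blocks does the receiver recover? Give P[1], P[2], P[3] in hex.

ECB decryption: P_i = D(K, C_i).
Only C[1] changed, to C3. In ECB, a change in C_i affects only P_i. Decrypting the received ciphertext:
P[1]: D(K, C3) = 37.
P[2]: D(K, E7) = 3E.
P[3]: D(K, 9C) = E0.
Blocks that differ from the original plaintext: P[1].

P[1] = 37, P[2] = 3E, P[3] = E0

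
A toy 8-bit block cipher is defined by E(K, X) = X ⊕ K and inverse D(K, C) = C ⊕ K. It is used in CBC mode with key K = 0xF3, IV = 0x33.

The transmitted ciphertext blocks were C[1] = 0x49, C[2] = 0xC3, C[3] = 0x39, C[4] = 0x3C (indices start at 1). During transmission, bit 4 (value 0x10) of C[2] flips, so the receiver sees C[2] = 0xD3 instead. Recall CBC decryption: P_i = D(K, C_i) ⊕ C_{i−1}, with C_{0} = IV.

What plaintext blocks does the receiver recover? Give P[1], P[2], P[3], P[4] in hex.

P[1] = 0x89, P[2] = 0x69, P[3] = 0x19, P[4] = 0xF6

Only C[2] changed, to 0xD3. In CBC, a change in C_i garbles P_i and flips the same bit in P_{i+1}. Decrypting the received ciphertext:
P[1]: D(K, 0x49) = 0xBA; 0xBA ⊕ 0x33 = 0x89.
P[2]: D(K, 0xD3) = 0x20; 0x20 ⊕ 0x49 = 0x69.
P[3]: D(K, 0x39) = 0xCA; 0xCA ⊕ 0xD3 = 0x19.
P[4]: D(K, 0x3C) = 0xCF; 0xCF ⊕ 0x39 = 0xF6.
Blocks that differ from the original plaintext: P[2], P[3].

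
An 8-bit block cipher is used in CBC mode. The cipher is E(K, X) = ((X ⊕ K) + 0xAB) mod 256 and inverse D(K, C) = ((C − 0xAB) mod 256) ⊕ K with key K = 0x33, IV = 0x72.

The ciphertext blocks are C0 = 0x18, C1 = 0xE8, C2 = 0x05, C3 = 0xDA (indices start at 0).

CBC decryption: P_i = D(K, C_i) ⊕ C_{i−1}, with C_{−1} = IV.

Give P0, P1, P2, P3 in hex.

P0: D(K, 0x18) = 0x5E; 0x5E ⊕ 0x72 = 0x2C.
P1: D(K, 0xE8) = 0x0E; 0x0E ⊕ 0x18 = 0x16.
P2: D(K, 0x05) = 0x69; 0x69 ⊕ 0xE8 = 0x81.
P3: D(K, 0xDA) = 0x1C; 0x1C ⊕ 0x05 = 0x19.

P0 = 0x2C, P1 = 0x16, P2 = 0x81, P3 = 0x19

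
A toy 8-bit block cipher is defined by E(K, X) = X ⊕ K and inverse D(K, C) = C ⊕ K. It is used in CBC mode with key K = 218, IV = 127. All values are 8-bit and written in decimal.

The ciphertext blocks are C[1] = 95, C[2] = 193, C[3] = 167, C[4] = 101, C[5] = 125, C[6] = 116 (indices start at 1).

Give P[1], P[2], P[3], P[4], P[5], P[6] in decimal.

P[1] = 250, P[2] = 68, P[3] = 188, P[4] = 24, P[5] = 194, P[6] = 211

CBC decryption: P_i = D(K, C_i) ⊕ C_{i−1}, with C_{0} = IV.
P[1]: D(K, 95) = 133; 133 ⊕ 127 = 250.
P[2]: D(K, 193) = 27; 27 ⊕ 95 = 68.
P[3]: D(K, 167) = 125; 125 ⊕ 193 = 188.
P[4]: D(K, 101) = 191; 191 ⊕ 167 = 24.
P[5]: D(K, 125) = 167; 167 ⊕ 101 = 194.
P[6]: D(K, 116) = 174; 174 ⊕ 125 = 211.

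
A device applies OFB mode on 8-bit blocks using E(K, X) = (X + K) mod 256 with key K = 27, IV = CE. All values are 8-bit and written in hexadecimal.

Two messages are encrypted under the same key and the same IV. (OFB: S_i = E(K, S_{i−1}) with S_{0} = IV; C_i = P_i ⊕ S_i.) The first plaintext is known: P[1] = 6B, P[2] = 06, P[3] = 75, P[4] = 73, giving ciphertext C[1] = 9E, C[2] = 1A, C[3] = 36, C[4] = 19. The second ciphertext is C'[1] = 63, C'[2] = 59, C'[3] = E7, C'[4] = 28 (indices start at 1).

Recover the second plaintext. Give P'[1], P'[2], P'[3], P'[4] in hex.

P'[1] = 96, P'[2] = 45, P'[3] = A4, P'[4] = 42

In OFB with a reused IV, both messages share the same keystream S_i, so C_i ⊕ C'_i = P_i ⊕ P'_i and thus P'_i = P_i ⊕ C_i ⊕ C'_i.
P'[1]: 6B ⊕ 9E ⊕ 63 = 96.
P'[2]: 06 ⊕ 1A ⊕ 59 = 45.
P'[3]: 75 ⊕ 36 ⊕ E7 = A4.
P'[4]: 73 ⊕ 19 ⊕ 28 = 42.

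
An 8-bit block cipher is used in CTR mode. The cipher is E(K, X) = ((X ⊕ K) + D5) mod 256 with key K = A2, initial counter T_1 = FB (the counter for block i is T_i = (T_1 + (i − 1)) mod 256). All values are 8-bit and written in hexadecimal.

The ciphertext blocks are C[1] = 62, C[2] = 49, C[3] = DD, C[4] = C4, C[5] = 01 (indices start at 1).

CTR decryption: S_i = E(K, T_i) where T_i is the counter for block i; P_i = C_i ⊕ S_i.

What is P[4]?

P[4]: T = FE, S = E(K, T) = 31; C4 ⊕ 31 = F5.

P[4] = F5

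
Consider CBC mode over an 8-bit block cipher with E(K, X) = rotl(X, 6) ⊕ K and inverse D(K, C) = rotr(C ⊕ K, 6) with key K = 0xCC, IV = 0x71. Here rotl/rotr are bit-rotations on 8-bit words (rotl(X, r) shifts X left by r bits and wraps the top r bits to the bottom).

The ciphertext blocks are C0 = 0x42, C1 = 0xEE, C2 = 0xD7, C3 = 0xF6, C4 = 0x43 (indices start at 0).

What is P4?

CBC decryption: P_i = D(K, C_i) ⊕ C_{i−1}, with C_{−1} = IV.
P4: D(K, 0x43) = 0x3E; 0x3E ⊕ 0xF6 = 0xC8.

P4 = 0xC8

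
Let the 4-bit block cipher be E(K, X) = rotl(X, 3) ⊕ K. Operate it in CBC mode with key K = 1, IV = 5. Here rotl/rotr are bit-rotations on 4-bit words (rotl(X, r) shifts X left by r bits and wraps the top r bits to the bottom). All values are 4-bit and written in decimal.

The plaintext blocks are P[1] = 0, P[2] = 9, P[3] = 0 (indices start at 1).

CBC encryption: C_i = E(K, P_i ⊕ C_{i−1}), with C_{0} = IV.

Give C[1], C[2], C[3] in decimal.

C[1]: P[1] ⊕ 5 = 5; E(K, 5) = 11.
C[2]: P[2] ⊕ 11 = 2; E(K, 2) = 0.
C[3]: P[3] ⊕ 0 = 0; E(K, 0) = 1.

C[1] = 11, C[2] = 0, C[3] = 1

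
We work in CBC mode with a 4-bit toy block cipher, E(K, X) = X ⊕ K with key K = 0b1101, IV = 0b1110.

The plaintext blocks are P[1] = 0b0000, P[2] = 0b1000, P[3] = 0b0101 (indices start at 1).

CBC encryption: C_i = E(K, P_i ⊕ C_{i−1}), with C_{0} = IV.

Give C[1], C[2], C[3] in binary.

C[1]: P[1] ⊕ 0b1110 = 0b1110; E(K, 0b1110) = 0b0011.
C[2]: P[2] ⊕ 0b0011 = 0b1011; E(K, 0b1011) = 0b0110.
C[3]: P[3] ⊕ 0b0110 = 0b0011; E(K, 0b0011) = 0b1110.

C[1] = 0b0011, C[2] = 0b0110, C[3] = 0b1110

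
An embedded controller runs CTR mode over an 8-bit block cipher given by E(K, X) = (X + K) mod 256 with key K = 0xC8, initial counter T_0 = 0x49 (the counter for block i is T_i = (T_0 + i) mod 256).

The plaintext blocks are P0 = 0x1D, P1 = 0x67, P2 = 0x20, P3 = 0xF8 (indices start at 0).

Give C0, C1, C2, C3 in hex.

CTR encryption: S_i = E(K, T_i) where T_i is the counter for block i; C_i = P_i ⊕ S_i.
C0: T = 0x49, S = E(K, T) = 0x11; 0x1D ⊕ 0x11 = 0x0C.
C1: T = 0x4A, S = E(K, T) = 0x12; 0x67 ⊕ 0x12 = 0x75.
C2: T = 0x4B, S = E(K, T) = 0x13; 0x20 ⊕ 0x13 = 0x33.
C3: T = 0x4C, S = E(K, T) = 0x14; 0xF8 ⊕ 0x14 = 0xEC.

C0 = 0x0C, C1 = 0x75, C2 = 0x33, C3 = 0xEC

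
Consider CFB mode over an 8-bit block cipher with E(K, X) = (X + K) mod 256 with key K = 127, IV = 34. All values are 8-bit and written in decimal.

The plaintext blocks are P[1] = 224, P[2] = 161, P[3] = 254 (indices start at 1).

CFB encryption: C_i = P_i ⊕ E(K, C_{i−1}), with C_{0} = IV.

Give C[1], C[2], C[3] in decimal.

C[1] = 65, C[2] = 97, C[3] = 30

C[1]: E(K, 34) = 161; 224 ⊕ 161 = 65.
C[2]: E(K, 65) = 192; 161 ⊕ 192 = 97.
C[3]: E(K, 97) = 224; 254 ⊕ 224 = 30.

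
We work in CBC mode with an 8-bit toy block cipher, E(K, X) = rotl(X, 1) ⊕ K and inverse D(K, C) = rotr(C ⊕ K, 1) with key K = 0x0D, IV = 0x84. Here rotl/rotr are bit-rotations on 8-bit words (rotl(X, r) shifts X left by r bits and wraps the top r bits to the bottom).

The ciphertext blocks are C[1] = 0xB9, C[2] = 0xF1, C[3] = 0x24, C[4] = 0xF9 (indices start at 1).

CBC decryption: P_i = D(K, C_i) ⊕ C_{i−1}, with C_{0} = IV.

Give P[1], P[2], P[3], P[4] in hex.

P[1] = 0xDE, P[2] = 0xC7, P[3] = 0x65, P[4] = 0x5E

P[1]: D(K, 0xB9) = 0x5A; 0x5A ⊕ 0x84 = 0xDE.
P[2]: D(K, 0xF1) = 0x7E; 0x7E ⊕ 0xB9 = 0xC7.
P[3]: D(K, 0x24) = 0x94; 0x94 ⊕ 0xF1 = 0x65.
P[4]: D(K, 0xF9) = 0x7A; 0x7A ⊕ 0x24 = 0x5E.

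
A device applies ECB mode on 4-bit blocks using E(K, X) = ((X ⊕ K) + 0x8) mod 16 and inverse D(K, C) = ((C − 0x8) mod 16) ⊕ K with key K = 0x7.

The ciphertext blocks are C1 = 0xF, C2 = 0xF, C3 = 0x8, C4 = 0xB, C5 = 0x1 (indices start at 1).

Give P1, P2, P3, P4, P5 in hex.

P1 = 0x0, P2 = 0x0, P3 = 0x7, P4 = 0x4, P5 = 0xE

ECB decryption: P_i = D(K, C_i).
P1: D(K, 0xF) = 0x0.
P2: D(K, 0xF) = 0x0.
P3: D(K, 0x8) = 0x7.
P4: D(K, 0xB) = 0x4.
P5: D(K, 0x1) = 0xE.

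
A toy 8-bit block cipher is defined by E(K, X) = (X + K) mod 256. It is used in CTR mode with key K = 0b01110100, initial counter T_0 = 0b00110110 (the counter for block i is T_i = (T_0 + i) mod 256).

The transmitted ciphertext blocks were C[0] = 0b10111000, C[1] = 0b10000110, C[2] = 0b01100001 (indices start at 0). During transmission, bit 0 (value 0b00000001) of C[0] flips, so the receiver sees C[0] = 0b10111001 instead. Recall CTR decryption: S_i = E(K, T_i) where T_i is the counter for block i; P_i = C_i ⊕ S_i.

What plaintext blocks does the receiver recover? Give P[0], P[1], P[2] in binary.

P[0] = 0b00010011, P[1] = 0b00101101, P[2] = 0b11001101

Only C[0] changed, to 0b10111001. In CTR, a change in C_i flips the same bit in P_i only; the keystream is unaffected. Decrypting the received ciphertext:
P[0]: T = 0b00110110, S = E(K, T) = 0b10101010; 0b10111001 ⊕ 0b10101010 = 0b00010011.
P[1]: T = 0b00110111, S = E(K, T) = 0b10101011; 0b10000110 ⊕ 0b10101011 = 0b00101101.
P[2]: T = 0b00111000, S = E(K, T) = 0b10101100; 0b01100001 ⊕ 0b10101100 = 0b11001101.
Blocks that differ from the original plaintext: P[0].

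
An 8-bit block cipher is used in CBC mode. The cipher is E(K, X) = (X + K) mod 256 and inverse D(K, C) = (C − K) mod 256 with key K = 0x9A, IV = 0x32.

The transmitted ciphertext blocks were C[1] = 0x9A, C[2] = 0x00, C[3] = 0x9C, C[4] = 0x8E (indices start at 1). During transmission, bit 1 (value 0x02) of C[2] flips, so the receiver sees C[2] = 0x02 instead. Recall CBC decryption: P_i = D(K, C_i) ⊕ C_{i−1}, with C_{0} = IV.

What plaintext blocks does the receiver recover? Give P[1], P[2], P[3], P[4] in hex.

Only C[2] changed, to 0x02. In CBC, a change in C_i garbles P_i and flips the same bit in P_{i+1}. Decrypting the received ciphertext:
P[1]: D(K, 0x9A) = 0x00; 0x00 ⊕ 0x32 = 0x32.
P[2]: D(K, 0x02) = 0x68; 0x68 ⊕ 0x9A = 0xF2.
P[3]: D(K, 0x9C) = 0x02; 0x02 ⊕ 0x02 = 0x00.
P[4]: D(K, 0x8E) = 0xF4; 0xF4 ⊕ 0x9C = 0x68.
Blocks that differ from the original plaintext: P[2], P[3].

P[1] = 0x32, P[2] = 0xF2, P[3] = 0x00, P[4] = 0x68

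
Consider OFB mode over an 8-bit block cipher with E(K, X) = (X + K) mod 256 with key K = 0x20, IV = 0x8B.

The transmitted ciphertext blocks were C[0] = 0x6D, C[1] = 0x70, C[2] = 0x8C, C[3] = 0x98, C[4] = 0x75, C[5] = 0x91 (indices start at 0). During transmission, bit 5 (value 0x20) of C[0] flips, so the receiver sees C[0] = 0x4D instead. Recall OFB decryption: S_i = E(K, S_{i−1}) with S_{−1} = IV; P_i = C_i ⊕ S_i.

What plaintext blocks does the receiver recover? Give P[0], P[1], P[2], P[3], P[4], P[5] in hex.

Only C[0] changed, to 0x4D. In OFB, a change in C_i flips the same bit in P_i only; the keystream is unaffected. Decrypting the received ciphertext:
P[0]: S = E(K, 0x8B) = 0xAB; 0x4D ⊕ 0xAB = 0xE6.
P[1]: S = E(K, 0xAB) = 0xCB; 0x70 ⊕ 0xCB = 0xBB.
P[2]: S = E(K, 0xCB) = 0xEB; 0x8C ⊕ 0xEB = 0x67.
P[3]: S = E(K, 0xEB) = 0x0B; 0x98 ⊕ 0x0B = 0x93.
P[4]: S = E(K, 0x0B) = 0x2B; 0x75 ⊕ 0x2B = 0x5E.
P[5]: S = E(K, 0x2B) = 0x4B; 0x91 ⊕ 0x4B = 0xDA.
Blocks that differ from the original plaintext: P[0].

P[0] = 0xE6, P[1] = 0xBB, P[2] = 0x67, P[3] = 0x93, P[4] = 0x5E, P[5] = 0xDA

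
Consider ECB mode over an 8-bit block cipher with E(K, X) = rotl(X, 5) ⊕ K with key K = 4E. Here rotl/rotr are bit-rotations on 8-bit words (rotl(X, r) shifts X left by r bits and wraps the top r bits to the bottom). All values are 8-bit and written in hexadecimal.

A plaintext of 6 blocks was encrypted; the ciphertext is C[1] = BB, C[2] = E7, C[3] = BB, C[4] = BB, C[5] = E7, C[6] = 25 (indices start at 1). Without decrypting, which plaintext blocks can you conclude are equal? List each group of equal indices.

ECB encrypts each block independently with the same key, so equal ciphertext blocks imply equal plaintext blocks.
C[1] = C[3] = C[4] = BB, so P[1] = P[3] = P[4].
C[2] = C[5] = E7, so P[2] = P[5].

P[1] = P[3] = P[4]; P[2] = P[5]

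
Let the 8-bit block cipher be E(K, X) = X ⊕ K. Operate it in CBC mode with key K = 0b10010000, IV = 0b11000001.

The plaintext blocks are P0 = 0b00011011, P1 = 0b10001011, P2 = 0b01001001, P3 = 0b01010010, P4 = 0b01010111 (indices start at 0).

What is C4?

C4 = 0b10001101

CBC encryption: C_i = E(K, P_i ⊕ C_{i−1}), with C_{−1} = IV.
C0: P0 ⊕ 0b11000001 = 0b11011010; E(K, 0b11011010) = 0b01001010.
C1: P1 ⊕ 0b01001010 = 0b11000001; E(K, 0b11000001) = 0b01010001.
C2: P2 ⊕ 0b01010001 = 0b00011000; E(K, 0b00011000) = 0b10001000.
C3: P3 ⊕ 0b10001000 = 0b11011010; E(K, 0b11011010) = 0b01001010.
C4: P4 ⊕ 0b01001010 = 0b00011101; E(K, 0b00011101) = 0b10001101.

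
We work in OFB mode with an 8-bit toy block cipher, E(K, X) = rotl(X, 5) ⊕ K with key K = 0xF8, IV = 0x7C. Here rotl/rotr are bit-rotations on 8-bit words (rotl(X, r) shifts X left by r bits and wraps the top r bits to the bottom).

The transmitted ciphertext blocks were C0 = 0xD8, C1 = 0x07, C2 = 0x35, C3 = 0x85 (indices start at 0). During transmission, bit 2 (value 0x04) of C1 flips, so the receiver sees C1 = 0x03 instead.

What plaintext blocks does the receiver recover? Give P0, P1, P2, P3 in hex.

P0 = 0xAF, P1 = 0x15, P2 = 0x0F, P3 = 0x3A

OFB decryption: S_i = E(K, S_{i−1}) with S_{−1} = IV; P_i = C_i ⊕ S_i.
Only C1 changed, to 0x03. In OFB, a change in C_i flips the same bit in P_i only; the keystream is unaffected. Decrypting the received ciphertext:
P0: S = E(K, 0x7C) = 0x77; 0xD8 ⊕ 0x77 = 0xAF.
P1: S = E(K, 0x77) = 0x16; 0x03 ⊕ 0x16 = 0x15.
P2: S = E(K, 0x16) = 0x3A; 0x35 ⊕ 0x3A = 0x0F.
P3: S = E(K, 0x3A) = 0xBF; 0x85 ⊕ 0xBF = 0x3A.
Blocks that differ from the original plaintext: P1.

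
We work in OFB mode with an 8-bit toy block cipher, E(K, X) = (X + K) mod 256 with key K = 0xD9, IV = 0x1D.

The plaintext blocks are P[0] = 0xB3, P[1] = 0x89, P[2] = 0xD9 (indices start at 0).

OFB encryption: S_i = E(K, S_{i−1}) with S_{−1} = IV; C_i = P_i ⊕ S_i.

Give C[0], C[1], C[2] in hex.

C[0]: S = E(K, 0x1D) = 0xF6; 0xB3 ⊕ 0xF6 = 0x45.
C[1]: S = E(K, 0xF6) = 0xCF; 0x89 ⊕ 0xCF = 0x46.
C[2]: S = E(K, 0xCF) = 0xA8; 0xD9 ⊕ 0xA8 = 0x71.

C[0] = 0x45, C[1] = 0x46, C[2] = 0x71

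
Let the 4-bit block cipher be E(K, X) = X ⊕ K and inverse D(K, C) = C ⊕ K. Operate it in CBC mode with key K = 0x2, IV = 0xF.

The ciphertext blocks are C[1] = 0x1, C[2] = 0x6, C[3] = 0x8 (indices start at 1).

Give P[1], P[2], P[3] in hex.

P[1] = 0xC, P[2] = 0x5, P[3] = 0xC

CBC decryption: P_i = D(K, C_i) ⊕ C_{i−1}, with C_{0} = IV.
P[1]: D(K, 0x1) = 0x3; 0x3 ⊕ 0xF = 0xC.
P[2]: D(K, 0x6) = 0x4; 0x4 ⊕ 0x1 = 0x5.
P[3]: D(K, 0x8) = 0xA; 0xA ⊕ 0x6 = 0xC.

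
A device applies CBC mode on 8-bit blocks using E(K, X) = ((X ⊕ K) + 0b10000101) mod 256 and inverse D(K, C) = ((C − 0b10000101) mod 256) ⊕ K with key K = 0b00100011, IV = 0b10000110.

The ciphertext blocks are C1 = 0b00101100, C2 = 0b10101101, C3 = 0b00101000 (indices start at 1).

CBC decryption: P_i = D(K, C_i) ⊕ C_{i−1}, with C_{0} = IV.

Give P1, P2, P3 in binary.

P1 = 0b00000010, P2 = 0b00100111, P3 = 0b00101101

P1: D(K, 0b00101100) = 0b10000100; 0b10000100 ⊕ 0b10000110 = 0b00000010.
P2: D(K, 0b10101101) = 0b00001011; 0b00001011 ⊕ 0b00101100 = 0b00100111.
P3: D(K, 0b00101000) = 0b10000000; 0b10000000 ⊕ 0b10101101 = 0b00101101.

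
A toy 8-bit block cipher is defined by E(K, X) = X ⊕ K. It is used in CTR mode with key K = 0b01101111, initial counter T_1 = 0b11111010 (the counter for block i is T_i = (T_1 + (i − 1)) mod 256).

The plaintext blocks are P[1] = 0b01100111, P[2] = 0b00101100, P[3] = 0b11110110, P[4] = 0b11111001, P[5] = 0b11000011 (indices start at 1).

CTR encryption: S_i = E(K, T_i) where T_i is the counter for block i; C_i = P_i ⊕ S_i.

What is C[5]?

C[5] = 0b01010010

C[1]: T = 0b11111010, S = E(K, T) = 0b10010101; 0b01100111 ⊕ 0b10010101 = 0b11110010.
C[2]: T = 0b11111011, S = E(K, T) = 0b10010100; 0b00101100 ⊕ 0b10010100 = 0b10111000.
C[3]: T = 0b11111100, S = E(K, T) = 0b10010011; 0b11110110 ⊕ 0b10010011 = 0b01100101.
C[4]: T = 0b11111101, S = E(K, T) = 0b10010010; 0b11111001 ⊕ 0b10010010 = 0b01101011.
C[5]: T = 0b11111110, S = E(K, T) = 0b10010001; 0b11000011 ⊕ 0b10010001 = 0b01010010.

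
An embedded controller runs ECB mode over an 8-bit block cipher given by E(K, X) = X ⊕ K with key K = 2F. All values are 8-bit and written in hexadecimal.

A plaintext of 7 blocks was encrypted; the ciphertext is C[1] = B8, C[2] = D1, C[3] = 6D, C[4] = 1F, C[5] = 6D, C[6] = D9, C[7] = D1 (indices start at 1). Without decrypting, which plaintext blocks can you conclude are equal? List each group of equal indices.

ECB encrypts each block independently with the same key, so equal ciphertext blocks imply equal plaintext blocks.
C[2] = C[7] = D1, so P[2] = P[7].
C[3] = C[5] = 6D, so P[3] = P[5].

P[2] = P[7]; P[3] = P[5]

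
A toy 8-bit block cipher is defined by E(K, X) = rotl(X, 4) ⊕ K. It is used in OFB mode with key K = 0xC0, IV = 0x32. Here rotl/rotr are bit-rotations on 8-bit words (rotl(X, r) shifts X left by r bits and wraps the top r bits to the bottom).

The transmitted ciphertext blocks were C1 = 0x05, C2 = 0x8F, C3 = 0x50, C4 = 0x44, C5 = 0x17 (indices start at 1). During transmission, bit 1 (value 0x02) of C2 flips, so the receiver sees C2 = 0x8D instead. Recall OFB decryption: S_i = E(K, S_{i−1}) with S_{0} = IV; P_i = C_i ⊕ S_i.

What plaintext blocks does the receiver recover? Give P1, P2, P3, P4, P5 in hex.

Only C2 changed, to 0x8D. In OFB, a change in C_i flips the same bit in P_i only; the keystream is unaffected. Decrypting the received ciphertext:
P1: S = E(K, 0x32) = 0xE3; 0x05 ⊕ 0xE3 = 0xE6.
P2: S = E(K, 0xE3) = 0xFE; 0x8D ⊕ 0xFE = 0x73.
P3: S = E(K, 0xFE) = 0x2F; 0x50 ⊕ 0x2F = 0x7F.
P4: S = E(K, 0x2F) = 0x32; 0x44 ⊕ 0x32 = 0x76.
P5: S = E(K, 0x32) = 0xE3; 0x17 ⊕ 0xE3 = 0xF4.
Blocks that differ from the original plaintext: P2.

P1 = 0xE6, P2 = 0x73, P3 = 0x7F, P4 = 0x76, P5 = 0xF4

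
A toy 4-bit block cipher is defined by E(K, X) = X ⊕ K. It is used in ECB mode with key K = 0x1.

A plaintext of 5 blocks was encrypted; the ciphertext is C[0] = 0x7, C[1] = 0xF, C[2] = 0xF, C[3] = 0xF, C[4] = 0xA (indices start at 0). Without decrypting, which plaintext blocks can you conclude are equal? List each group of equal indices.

ECB encrypts each block independently with the same key, so equal ciphertext blocks imply equal plaintext blocks.
C[1] = C[2] = C[3] = 0xF, so P[1] = P[2] = P[3].

P[1] = P[2] = P[3]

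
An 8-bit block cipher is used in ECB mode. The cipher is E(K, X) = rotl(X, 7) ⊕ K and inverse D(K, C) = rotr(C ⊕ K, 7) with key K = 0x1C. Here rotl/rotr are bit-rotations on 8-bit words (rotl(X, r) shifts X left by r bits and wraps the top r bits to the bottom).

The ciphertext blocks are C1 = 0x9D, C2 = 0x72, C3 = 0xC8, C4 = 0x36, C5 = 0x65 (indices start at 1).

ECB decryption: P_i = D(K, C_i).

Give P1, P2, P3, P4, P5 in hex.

P1: D(K, 0x9D) = 0x03.
P2: D(K, 0x72) = 0xDC.
P3: D(K, 0xC8) = 0xA9.
P4: D(K, 0x36) = 0x54.
P5: D(K, 0x65) = 0xF2.

P1 = 0x03, P2 = 0xDC, P3 = 0xA9, P4 = 0x54, P5 = 0xF2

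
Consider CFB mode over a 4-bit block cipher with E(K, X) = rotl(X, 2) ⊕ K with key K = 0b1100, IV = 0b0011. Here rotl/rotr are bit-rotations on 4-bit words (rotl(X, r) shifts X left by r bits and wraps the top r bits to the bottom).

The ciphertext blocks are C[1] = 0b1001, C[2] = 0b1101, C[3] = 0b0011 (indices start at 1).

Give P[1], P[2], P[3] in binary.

CFB decryption: P_i = C_i ⊕ E(K, C_{i−1}), with C_{0} = IV.
P[1]: E(K, 0b0011) = 0b0000; 0b1001 ⊕ 0b0000 = 0b1001.
P[2]: E(K, 0b1001) = 0b1010; 0b1101 ⊕ 0b1010 = 0b0111.
P[3]: E(K, 0b1101) = 0b1011; 0b0011 ⊕ 0b1011 = 0b1000.

P[1] = 0b1001, P[2] = 0b0111, P[3] = 0b1000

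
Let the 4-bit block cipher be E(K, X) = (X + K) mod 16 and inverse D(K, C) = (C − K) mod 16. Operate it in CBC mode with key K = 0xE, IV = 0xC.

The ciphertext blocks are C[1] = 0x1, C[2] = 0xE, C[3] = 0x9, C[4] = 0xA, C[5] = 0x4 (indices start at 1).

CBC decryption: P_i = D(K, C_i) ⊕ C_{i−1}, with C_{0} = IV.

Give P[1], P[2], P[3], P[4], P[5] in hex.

P[1] = 0xF, P[2] = 0x1, P[3] = 0x5, P[4] = 0x5, P[5] = 0xC

P[1]: D(K, 0x1) = 0x3; 0x3 ⊕ 0xC = 0xF.
P[2]: D(K, 0xE) = 0x0; 0x0 ⊕ 0x1 = 0x1.
P[3]: D(K, 0x9) = 0xB; 0xB ⊕ 0xE = 0x5.
P[4]: D(K, 0xA) = 0xC; 0xC ⊕ 0x9 = 0x5.
P[5]: D(K, 0x4) = 0x6; 0x6 ⊕ 0xA = 0xC.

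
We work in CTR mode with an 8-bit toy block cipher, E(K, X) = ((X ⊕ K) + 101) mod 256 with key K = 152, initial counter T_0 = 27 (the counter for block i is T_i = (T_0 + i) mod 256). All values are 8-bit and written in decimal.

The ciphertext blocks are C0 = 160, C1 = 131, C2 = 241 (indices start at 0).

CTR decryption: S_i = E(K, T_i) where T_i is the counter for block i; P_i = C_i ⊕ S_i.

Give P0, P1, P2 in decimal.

P0 = 72, P1 = 106, P2 = 27

P0: T = 27, S = E(K, T) = 232; 160 ⊕ 232 = 72.
P1: T = 28, S = E(K, T) = 233; 131 ⊕ 233 = 106.
P2: T = 29, S = E(K, T) = 234; 241 ⊕ 234 = 27.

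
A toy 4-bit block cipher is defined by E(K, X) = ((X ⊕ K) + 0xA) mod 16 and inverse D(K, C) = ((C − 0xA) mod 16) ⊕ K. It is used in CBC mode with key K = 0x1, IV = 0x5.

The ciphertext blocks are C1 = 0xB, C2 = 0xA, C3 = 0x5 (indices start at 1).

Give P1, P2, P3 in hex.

P1 = 0x5, P2 = 0xA, P3 = 0x0

CBC decryption: P_i = D(K, C_i) ⊕ C_{i−1}, with C_{0} = IV.
P1: D(K, 0xB) = 0x0; 0x0 ⊕ 0x5 = 0x5.
P2: D(K, 0xA) = 0x1; 0x1 ⊕ 0xB = 0xA.
P3: D(K, 0x5) = 0xA; 0xA ⊕ 0xA = 0x0.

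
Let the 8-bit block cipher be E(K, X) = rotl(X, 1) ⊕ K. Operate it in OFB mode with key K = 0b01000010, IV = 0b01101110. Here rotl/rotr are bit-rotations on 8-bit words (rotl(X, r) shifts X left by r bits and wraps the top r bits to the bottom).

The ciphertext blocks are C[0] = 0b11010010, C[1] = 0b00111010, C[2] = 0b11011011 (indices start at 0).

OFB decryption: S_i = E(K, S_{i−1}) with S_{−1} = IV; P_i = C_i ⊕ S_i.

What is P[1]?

P[0]: S = E(K, 0b01101110) = 0b10011110; 0b11010010 ⊕ 0b10011110 = 0b01001100.
P[1]: S = E(K, 0b10011110) = 0b01111111; 0b00111010 ⊕ 0b01111111 = 0b01000101.

P[1] = 0b01000101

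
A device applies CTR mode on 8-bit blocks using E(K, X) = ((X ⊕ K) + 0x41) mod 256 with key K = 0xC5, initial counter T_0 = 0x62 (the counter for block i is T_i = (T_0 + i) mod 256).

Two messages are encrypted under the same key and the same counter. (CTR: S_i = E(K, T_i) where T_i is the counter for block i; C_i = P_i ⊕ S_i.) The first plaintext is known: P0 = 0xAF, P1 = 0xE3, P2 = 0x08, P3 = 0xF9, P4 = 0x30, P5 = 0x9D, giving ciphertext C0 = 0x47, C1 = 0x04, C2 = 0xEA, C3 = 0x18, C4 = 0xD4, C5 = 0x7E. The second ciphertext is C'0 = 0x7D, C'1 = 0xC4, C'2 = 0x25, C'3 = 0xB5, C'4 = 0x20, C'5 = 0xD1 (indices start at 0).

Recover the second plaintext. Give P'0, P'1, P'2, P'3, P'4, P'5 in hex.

P'0 = 0x95, P'1 = 0x23, P'2 = 0xC7, P'3 = 0x54, P'4 = 0xC4, P'5 = 0x32

In CTR with a reused counter, both messages share the same keystream S_i, so C_i ⊕ C'_i = P_i ⊕ P'_i and thus P'_i = P_i ⊕ C_i ⊕ C'_i.
P'0: 0xAF ⊕ 0x47 ⊕ 0x7D = 0x95.
P'1: 0xE3 ⊕ 0x04 ⊕ 0xC4 = 0x23.
P'2: 0x08 ⊕ 0xEA ⊕ 0x25 = 0xC7.
P'3: 0xF9 ⊕ 0x18 ⊕ 0xB5 = 0x54.
P'4: 0x30 ⊕ 0xD4 ⊕ 0x20 = 0xC4.
P'5: 0x9D ⊕ 0x7E ⊕ 0xD1 = 0x32.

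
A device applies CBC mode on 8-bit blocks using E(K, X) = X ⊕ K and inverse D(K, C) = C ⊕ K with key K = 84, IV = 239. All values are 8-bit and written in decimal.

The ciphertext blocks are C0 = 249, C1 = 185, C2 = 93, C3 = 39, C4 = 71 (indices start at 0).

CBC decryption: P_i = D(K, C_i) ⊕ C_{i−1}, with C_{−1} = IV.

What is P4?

P4 = 52

P4: D(K, 71) = 19; 19 ⊕ 39 = 52.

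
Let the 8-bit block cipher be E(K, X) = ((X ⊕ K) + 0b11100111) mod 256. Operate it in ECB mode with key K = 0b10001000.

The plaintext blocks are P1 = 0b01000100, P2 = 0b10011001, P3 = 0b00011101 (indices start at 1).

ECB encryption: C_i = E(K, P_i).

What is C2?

C2 = 0b11111000

C2: E(K, 0b10011001) = 0b11111000.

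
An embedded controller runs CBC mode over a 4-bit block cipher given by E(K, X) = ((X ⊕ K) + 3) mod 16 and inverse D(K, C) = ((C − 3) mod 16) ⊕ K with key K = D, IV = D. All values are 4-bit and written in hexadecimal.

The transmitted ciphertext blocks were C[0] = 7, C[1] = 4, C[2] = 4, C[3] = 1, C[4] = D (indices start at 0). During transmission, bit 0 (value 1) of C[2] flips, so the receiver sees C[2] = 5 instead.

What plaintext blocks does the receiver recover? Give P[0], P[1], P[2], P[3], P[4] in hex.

P[0] = 4, P[1] = B, P[2] = B, P[3] = 6, P[4] = 6

CBC decryption: P_i = D(K, C_i) ⊕ C_{i−1}, with C_{−1} = IV.
Only C[2] changed, to 5. In CBC, a change in C_i garbles P_i and flips the same bit in P_{i+1}. Decrypting the received ciphertext:
P[0]: D(K, 7) = 9; 9 ⊕ D = 4.
P[1]: D(K, 4) = C; C ⊕ 7 = B.
P[2]: D(K, 5) = F; F ⊕ 4 = B.
P[3]: D(K, 1) = 3; 3 ⊕ 5 = 6.
P[4]: D(K, D) = 7; 7 ⊕ 1 = 6.
Blocks that differ from the original plaintext: P[2], P[3].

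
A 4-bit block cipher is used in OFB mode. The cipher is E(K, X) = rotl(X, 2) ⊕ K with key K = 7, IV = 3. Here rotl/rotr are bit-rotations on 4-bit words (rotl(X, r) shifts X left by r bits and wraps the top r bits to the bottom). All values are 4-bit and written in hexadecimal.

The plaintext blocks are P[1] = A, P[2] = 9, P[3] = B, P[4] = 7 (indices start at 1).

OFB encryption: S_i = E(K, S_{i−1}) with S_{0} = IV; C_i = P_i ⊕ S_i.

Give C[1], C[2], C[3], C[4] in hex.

C[1] = 1, C[2] = 0, C[3] = A, C[4] = 4

C[1]: S = E(K, 3) = B; A ⊕ B = 1.
C[2]: S = E(K, B) = 9; 9 ⊕ 9 = 0.
C[3]: S = E(K, 9) = 1; B ⊕ 1 = A.
C[4]: S = E(K, 1) = 3; 7 ⊕ 3 = 4.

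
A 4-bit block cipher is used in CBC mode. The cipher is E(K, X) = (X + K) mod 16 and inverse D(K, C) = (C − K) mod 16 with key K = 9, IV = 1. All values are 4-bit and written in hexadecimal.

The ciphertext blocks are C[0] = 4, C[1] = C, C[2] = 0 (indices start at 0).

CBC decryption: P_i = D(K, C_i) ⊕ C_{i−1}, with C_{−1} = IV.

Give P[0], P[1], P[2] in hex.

P[0]: D(K, 4) = B; B ⊕ 1 = A.
P[1]: D(K, C) = 3; 3 ⊕ 4 = 7.
P[2]: D(K, 0) = 7; 7 ⊕ C = B.

P[0] = A, P[1] = 7, P[2] = B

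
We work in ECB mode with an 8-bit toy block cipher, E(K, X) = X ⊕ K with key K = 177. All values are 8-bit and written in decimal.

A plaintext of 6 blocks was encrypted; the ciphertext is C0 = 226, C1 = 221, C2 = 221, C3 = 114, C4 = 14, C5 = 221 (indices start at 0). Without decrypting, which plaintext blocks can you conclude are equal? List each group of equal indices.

P1 = P2 = P5

ECB encrypts each block independently with the same key, so equal ciphertext blocks imply equal plaintext blocks.
C1 = C2 = C5 = 221, so P1 = P2 = P5.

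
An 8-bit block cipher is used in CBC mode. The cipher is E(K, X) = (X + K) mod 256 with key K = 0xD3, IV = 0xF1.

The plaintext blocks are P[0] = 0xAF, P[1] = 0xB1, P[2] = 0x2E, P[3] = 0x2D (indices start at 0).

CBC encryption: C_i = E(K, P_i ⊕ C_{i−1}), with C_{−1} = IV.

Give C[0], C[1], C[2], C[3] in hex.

C[0] = 0x31, C[1] = 0x53, C[2] = 0x50, C[3] = 0x50

C[0]: P[0] ⊕ 0xF1 = 0x5E; E(K, 0x5E) = 0x31.
C[1]: P[1] ⊕ 0x31 = 0x80; E(K, 0x80) = 0x53.
C[2]: P[2] ⊕ 0x53 = 0x7D; E(K, 0x7D) = 0x50.
C[3]: P[3] ⊕ 0x50 = 0x7D; E(K, 0x7D) = 0x50.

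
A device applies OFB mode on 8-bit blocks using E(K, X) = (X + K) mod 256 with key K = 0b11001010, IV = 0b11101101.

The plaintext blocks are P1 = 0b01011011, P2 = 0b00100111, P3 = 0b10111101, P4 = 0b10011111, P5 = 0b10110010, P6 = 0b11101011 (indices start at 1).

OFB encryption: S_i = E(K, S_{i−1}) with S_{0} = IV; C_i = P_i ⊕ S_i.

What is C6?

C6 = 0b01000010

C1: S = E(K, 0b11101101) = 0b10110111; 0b01011011 ⊕ 0b10110111 = 0b11101100.
C2: S = E(K, 0b10110111) = 0b10000001; 0b00100111 ⊕ 0b10000001 = 0b10100110.
C3: S = E(K, 0b10000001) = 0b01001011; 0b10111101 ⊕ 0b01001011 = 0b11110110.
C4: S = E(K, 0b01001011) = 0b00010101; 0b10011111 ⊕ 0b00010101 = 0b10001010.
C5: S = E(K, 0b00010101) = 0b11011111; 0b10110010 ⊕ 0b11011111 = 0b01101101.
C6: S = E(K, 0b11011111) = 0b10101001; 0b11101011 ⊕ 0b10101001 = 0b01000010.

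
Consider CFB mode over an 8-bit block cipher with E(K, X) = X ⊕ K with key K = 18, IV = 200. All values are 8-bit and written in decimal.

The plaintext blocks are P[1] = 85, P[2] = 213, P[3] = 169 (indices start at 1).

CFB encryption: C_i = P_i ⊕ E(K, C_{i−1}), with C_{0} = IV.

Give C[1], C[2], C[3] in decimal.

C[1]: E(K, 200) = 218; 85 ⊕ 218 = 143.
C[2]: E(K, 143) = 157; 213 ⊕ 157 = 72.
C[3]: E(K, 72) = 90; 169 ⊕ 90 = 243.

C[1] = 143, C[2] = 72, C[3] = 243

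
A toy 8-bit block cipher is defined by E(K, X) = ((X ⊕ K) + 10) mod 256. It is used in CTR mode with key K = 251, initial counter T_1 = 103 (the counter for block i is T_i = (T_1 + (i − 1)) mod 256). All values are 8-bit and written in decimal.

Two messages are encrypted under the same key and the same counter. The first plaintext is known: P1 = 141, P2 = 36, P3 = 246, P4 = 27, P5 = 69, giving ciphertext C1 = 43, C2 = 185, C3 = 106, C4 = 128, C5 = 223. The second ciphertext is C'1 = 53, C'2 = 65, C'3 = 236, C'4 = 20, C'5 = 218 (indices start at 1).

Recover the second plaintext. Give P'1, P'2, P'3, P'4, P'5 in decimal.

In CTR with a reused counter, both messages share the same keystream S_i, so C_i ⊕ C'_i = P_i ⊕ P'_i and thus P'_i = P_i ⊕ C_i ⊕ C'_i.
P'1: 141 ⊕ 43 ⊕ 53 = 147.
P'2: 36 ⊕ 185 ⊕ 65 = 220.
P'3: 246 ⊕ 106 ⊕ 236 = 112.
P'4: 27 ⊕ 128 ⊕ 20 = 143.
P'5: 69 ⊕ 223 ⊕ 218 = 64.

P'1 = 147, P'2 = 220, P'3 = 112, P'4 = 143, P'5 = 64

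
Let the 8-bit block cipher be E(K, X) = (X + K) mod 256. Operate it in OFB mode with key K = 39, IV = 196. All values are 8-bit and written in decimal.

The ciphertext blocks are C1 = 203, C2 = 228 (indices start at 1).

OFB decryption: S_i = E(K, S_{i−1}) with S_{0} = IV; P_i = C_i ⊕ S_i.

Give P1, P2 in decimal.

P1: S = E(K, 196) = 235; 203 ⊕ 235 = 32.
P2: S = E(K, 235) = 18; 228 ⊕ 18 = 246.

P1 = 32, P2 = 246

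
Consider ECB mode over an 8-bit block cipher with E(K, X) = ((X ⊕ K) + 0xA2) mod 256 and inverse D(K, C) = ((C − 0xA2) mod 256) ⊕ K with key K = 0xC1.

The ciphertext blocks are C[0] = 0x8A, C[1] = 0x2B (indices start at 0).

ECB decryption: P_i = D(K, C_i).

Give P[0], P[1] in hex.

P[0]: D(K, 0x8A) = 0x29.
P[1]: D(K, 0x2B) = 0x48.

P[0] = 0x29, P[1] = 0x48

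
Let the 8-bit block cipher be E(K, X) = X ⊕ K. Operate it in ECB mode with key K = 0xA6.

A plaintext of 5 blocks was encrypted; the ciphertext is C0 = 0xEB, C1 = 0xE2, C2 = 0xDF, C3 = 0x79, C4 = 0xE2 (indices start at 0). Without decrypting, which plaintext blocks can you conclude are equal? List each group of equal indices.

P1 = P4

ECB encrypts each block independently with the same key, so equal ciphertext blocks imply equal plaintext blocks.
C1 = C4 = 0xE2, so P1 = P4.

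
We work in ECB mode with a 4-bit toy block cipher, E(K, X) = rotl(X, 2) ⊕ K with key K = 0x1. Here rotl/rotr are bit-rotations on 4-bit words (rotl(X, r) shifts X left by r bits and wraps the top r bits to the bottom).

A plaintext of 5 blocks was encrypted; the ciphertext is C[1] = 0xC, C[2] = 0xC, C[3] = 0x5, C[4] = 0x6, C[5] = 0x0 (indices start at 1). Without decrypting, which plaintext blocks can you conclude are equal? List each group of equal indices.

ECB encrypts each block independently with the same key, so equal ciphertext blocks imply equal plaintext blocks.
C[1] = C[2] = 0xC, so P[1] = P[2].

P[1] = P[2]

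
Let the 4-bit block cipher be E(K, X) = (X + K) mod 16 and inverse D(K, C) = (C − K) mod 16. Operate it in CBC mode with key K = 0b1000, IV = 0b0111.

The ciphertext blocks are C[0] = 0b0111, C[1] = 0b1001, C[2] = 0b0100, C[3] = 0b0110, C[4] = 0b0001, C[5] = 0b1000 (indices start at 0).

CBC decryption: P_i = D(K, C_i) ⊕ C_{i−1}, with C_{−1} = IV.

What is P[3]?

P[3] = 0b1010

P[3]: D(K, 0b0110) = 0b1110; 0b1110 ⊕ 0b0100 = 0b1010.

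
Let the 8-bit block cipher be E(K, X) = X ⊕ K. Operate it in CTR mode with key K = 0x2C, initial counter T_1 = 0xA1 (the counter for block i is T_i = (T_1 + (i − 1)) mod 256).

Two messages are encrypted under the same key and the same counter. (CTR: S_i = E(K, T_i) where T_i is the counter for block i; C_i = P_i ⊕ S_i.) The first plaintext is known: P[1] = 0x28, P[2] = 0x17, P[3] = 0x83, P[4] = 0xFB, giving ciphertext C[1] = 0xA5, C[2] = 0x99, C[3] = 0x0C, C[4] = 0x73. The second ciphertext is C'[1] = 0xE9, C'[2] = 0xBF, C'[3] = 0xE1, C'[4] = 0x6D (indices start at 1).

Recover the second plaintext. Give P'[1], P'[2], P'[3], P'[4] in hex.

In CTR with a reused counter, both messages share the same keystream S_i, so C_i ⊕ C'_i = P_i ⊕ P'_i and thus P'_i = P_i ⊕ C_i ⊕ C'_i.
P'[1]: 0x28 ⊕ 0xA5 ⊕ 0xE9 = 0x64.
P'[2]: 0x17 ⊕ 0x99 ⊕ 0xBF = 0x31.
P'[3]: 0x83 ⊕ 0x0C ⊕ 0xE1 = 0x6E.
P'[4]: 0xFB ⊕ 0x73 ⊕ 0x6D = 0xE5.

P'[1] = 0x64, P'[2] = 0x31, P'[3] = 0x6E, P'[4] = 0xE5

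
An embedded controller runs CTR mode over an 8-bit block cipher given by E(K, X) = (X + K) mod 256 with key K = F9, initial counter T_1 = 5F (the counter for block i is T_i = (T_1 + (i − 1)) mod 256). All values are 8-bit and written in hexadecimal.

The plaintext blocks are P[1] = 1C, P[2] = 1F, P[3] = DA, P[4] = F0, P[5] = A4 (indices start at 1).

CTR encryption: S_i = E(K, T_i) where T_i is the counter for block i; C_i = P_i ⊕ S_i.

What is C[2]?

C[2] = 46

C[1]: T = 5F, S = E(K, T) = 58; 1C ⊕ 58 = 44.
C[2]: T = 60, S = E(K, T) = 59; 1F ⊕ 59 = 46.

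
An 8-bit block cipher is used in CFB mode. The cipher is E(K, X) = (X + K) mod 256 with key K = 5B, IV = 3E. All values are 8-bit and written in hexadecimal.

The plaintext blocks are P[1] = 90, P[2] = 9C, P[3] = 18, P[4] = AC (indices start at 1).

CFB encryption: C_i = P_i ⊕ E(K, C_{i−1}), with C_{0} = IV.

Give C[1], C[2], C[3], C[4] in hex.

C[1] = 09, C[2] = F8, C[3] = 4B, C[4] = 0A

C[1]: E(K, 3E) = 99; 90 ⊕ 99 = 09.
C[2]: E(K, 09) = 64; 9C ⊕ 64 = F8.
C[3]: E(K, F8) = 53; 18 ⊕ 53 = 4B.
C[4]: E(K, 4B) = A6; AC ⊕ A6 = 0A.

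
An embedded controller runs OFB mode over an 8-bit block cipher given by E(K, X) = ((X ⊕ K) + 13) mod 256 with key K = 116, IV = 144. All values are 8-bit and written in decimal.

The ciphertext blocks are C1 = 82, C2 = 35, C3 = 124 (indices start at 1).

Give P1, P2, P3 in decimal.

P1 = 163, P2 = 177, P3 = 143

OFB decryption: S_i = E(K, S_{i−1}) with S_{0} = IV; P_i = C_i ⊕ S_i.
P1: S = E(K, 144) = 241; 82 ⊕ 241 = 163.
P2: S = E(K, 241) = 146; 35 ⊕ 146 = 177.
P3: S = E(K, 146) = 243; 124 ⊕ 243 = 143.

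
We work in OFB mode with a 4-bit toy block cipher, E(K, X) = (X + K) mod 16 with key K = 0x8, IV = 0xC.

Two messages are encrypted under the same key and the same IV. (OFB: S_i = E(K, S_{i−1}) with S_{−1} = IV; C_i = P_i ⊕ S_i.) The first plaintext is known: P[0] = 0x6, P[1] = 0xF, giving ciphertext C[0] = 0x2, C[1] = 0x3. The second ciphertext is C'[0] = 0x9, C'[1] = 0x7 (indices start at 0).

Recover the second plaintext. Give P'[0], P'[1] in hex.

P'[0] = 0xD, P'[1] = 0xB

In OFB with a reused IV, both messages share the same keystream S_i, so C_i ⊕ C'_i = P_i ⊕ P'_i and thus P'_i = P_i ⊕ C_i ⊕ C'_i.
P'[0]: 0x6 ⊕ 0x2 ⊕ 0x9 = 0xD.
P'[1]: 0xF ⊕ 0x3 ⊕ 0x7 = 0xB.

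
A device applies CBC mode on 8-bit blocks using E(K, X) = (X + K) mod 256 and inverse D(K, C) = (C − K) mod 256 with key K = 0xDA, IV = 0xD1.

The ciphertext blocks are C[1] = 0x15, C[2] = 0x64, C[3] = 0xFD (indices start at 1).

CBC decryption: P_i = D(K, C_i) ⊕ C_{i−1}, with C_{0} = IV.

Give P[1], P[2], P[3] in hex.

P[1]: D(K, 0x15) = 0x3B; 0x3B ⊕ 0xD1 = 0xEA.
P[2]: D(K, 0x64) = 0x8A; 0x8A ⊕ 0x15 = 0x9F.
P[3]: D(K, 0xFD) = 0x23; 0x23 ⊕ 0x64 = 0x47.

P[1] = 0xEA, P[2] = 0x9F, P[3] = 0x47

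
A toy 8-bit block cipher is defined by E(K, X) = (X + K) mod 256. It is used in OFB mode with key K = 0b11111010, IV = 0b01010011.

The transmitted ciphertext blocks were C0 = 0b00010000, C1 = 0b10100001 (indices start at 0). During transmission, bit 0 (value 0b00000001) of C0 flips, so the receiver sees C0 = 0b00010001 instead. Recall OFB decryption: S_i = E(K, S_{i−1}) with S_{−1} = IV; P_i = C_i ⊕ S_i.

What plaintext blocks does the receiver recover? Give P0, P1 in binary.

Only C0 changed, to 0b00010001. In OFB, a change in C_i flips the same bit in P_i only; the keystream is unaffected. Decrypting the received ciphertext:
P0: S = E(K, 0b01010011) = 0b01001101; 0b00010001 ⊕ 0b01001101 = 0b01011100.
P1: S = E(K, 0b01001101) = 0b01000111; 0b10100001 ⊕ 0b01000111 = 0b11100110.
Blocks that differ from the original plaintext: P0.

P0 = 0b01011100, P1 = 0b11100110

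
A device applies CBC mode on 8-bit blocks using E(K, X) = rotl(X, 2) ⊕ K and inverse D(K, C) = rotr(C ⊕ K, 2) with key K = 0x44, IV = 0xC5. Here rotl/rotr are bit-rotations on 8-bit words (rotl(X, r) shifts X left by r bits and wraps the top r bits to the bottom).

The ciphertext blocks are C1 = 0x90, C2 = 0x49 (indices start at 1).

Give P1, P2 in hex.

P1 = 0xF0, P2 = 0xD3

CBC decryption: P_i = D(K, C_i) ⊕ C_{i−1}, with C_{0} = IV.
P1: D(K, 0x90) = 0x35; 0x35 ⊕ 0xC5 = 0xF0.
P2: D(K, 0x49) = 0x43; 0x43 ⊕ 0x90 = 0xD3.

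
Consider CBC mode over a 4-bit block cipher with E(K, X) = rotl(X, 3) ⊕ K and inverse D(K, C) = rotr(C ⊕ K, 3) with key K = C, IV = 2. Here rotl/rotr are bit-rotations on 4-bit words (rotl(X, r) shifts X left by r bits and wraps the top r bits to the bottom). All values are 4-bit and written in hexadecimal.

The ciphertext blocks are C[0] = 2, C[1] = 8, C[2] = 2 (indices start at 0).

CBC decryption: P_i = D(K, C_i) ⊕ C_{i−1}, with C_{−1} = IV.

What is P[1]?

P[1]: D(K, 8) = 8; 8 ⊕ 2 = A.

P[1] = A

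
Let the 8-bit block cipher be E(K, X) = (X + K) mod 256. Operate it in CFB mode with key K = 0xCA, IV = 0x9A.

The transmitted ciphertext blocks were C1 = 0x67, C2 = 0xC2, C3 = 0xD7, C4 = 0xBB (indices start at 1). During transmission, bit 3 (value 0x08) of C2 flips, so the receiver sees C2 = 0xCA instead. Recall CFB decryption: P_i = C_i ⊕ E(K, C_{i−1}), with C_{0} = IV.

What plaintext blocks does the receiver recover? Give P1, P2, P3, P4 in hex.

P1 = 0x03, P2 = 0xFB, P3 = 0x43, P4 = 0x1A

Only C2 changed, to 0xCA. In CFB, a change in C_i flips the same bit in P_i and garbles P_{i+1}. Decrypting the received ciphertext:
P1: E(K, 0x9A) = 0x64; 0x67 ⊕ 0x64 = 0x03.
P2: E(K, 0x67) = 0x31; 0xCA ⊕ 0x31 = 0xFB.
P3: E(K, 0xCA) = 0x94; 0xD7 ⊕ 0x94 = 0x43.
P4: E(K, 0xD7) = 0xA1; 0xBB ⊕ 0xA1 = 0x1A.
Blocks that differ from the original plaintext: P2, P3.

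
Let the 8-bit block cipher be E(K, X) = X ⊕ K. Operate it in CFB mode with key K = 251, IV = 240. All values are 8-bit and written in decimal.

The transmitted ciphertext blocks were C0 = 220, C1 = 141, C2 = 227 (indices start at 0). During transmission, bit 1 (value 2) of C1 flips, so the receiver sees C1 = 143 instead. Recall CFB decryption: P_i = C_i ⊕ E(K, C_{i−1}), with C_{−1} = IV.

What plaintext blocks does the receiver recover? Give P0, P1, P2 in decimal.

P0 = 215, P1 = 168, P2 = 151

Only C1 changed, to 143. In CFB, a change in C_i flips the same bit in P_i and garbles P_{i+1}. Decrypting the received ciphertext:
P0: E(K, 240) = 11; 220 ⊕ 11 = 215.
P1: E(K, 220) = 39; 143 ⊕ 39 = 168.
P2: E(K, 143) = 116; 227 ⊕ 116 = 151.
Blocks that differ from the original plaintext: P1, P2.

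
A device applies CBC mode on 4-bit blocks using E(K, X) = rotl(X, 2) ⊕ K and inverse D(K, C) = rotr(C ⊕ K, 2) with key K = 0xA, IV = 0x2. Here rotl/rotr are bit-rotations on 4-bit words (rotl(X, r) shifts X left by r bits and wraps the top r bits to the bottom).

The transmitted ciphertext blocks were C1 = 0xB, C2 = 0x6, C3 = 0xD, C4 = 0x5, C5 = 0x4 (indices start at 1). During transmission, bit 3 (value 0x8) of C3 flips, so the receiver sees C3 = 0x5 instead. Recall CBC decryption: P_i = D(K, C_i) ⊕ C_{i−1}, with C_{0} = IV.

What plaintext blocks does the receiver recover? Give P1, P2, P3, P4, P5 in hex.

Only C3 changed, to 0x5. In CBC, a change in C_i garbles P_i and flips the same bit in P_{i+1}. Decrypting the received ciphertext:
P1: D(K, 0xB) = 0x4; 0x4 ⊕ 0x2 = 0x6.
P2: D(K, 0x6) = 0x3; 0x3 ⊕ 0xB = 0x8.
P3: D(K, 0x5) = 0xF; 0xF ⊕ 0x6 = 0x9.
P4: D(K, 0x5) = 0xF; 0xF ⊕ 0x5 = 0xA.
P5: D(K, 0x4) = 0xB; 0xB ⊕ 0x5 = 0xE.
Blocks that differ from the original plaintext: P3, P4.

P1 = 0x6, P2 = 0x8, P3 = 0x9, P4 = 0xA, P5 = 0xE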